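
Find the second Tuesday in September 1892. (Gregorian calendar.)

September 1, 1892 is a Thursday.
The first Tuesday is therefore September 6 (5 days later).
The second Tuesday is 6 + 1×7 = September 13.

September 13, 1892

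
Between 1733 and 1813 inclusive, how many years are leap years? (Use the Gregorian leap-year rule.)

19

Multiples of 4 in [1733,1813]: 20.
Of those, multiples of 100: 1 (not leap unless ÷400).
Multiples of 400: 0.
Leap years = 20 − 1 + 0 = 19.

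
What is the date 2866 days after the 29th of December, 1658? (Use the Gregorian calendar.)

+365 (one year) → Dec 29, 1659 (2501 left).
+366 (one year; includes Feb 29, 1660) → Dec 29, 1660 (2135 left).
+365 (one year) → Dec 29, 1661 (1770 left).
+365 (one year) → Dec 29, 1662 (1405 left).
+365 (one year) → Dec 29, 1663 (1040 left).
+366 (one year; includes Feb 29, 1664) → Dec 29, 1664 (674 left).
+365 (one year) → Dec 29, 1665 (309 left).
Dec has 31 days: +3 → Jan 1, 1666 (306 left).
Jan has 31 days: +31 → Feb 1, 1666 (275 left).
Feb has 28 days: +28 → Mar 1, 1666 (247 left).
Mar has 31 days: +31 → Apr 1, 1666 (216 left).
Apr has 30 days: +30 → May 1, 1666 (186 left).
May has 31 days: +31 → Jun 1, 1666 (155 left).
Jun has 30 days: +30 → Jul 1, 1666 (125 left).
Jul has 31 days: +31 → Aug 1, 1666 (94 left).
Aug has 31 days: +31 → Sep 1, 1666 (63 left).
Sep has 30 days: +30 → Oct 1, 1666 (33 left).
Oct has 31 days: +31 → Nov 1, 1666 (2 left).
+2 → Nov 3, 1666.

November 3, 1666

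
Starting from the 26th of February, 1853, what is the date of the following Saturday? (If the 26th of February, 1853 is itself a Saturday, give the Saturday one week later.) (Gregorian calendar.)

March 5, 1853

Feb 26, 1853 is a Saturday.
From Saturday to the next Saturday is 7 days.
Feb 26, 1853 + 7 = Mar 5, 1853.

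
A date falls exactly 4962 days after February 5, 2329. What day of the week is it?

Monday

Feb 5, 2329 is a Tuesday.
4962 mod 7 = 6, so 4962 days after a Tuesday is Tuesday + 6 = Monday.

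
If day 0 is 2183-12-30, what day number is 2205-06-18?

Dec 30, 2183 → Dec 30, 2184: 366 days (Feb 29, 2184 is in that span).
Dec 30, 2184 → Dec 30, 2185: 365 days.
Dec 30, 2185 → Dec 30, 2186: 365 days.
Dec 30, 2186 → Dec 30, 2187: 365 days.
Dec 30, 2187 → Dec 30, 2188: 366 days (Feb 29, 2188 is in that span).
Dec 30, 2188 → Dec 30, 2189: 365 days.
Dec 30, 2189 → Dec 30, 2190: 365 days.
Dec 30, 2190 → Dec 30, 2191: 365 days.
Dec 30, 2191 → Dec 30, 2192: 366 days (Feb 29, 2192 is in that span).
Dec 30, 2192 → Dec 30, 2193: 365 days.
Dec 30, 2193 → Dec 30, 2194: 365 days.
Dec 30, 2194 → Dec 30, 2195: 365 days.
Dec 30, 2195 → Dec 30, 2196: 366 days (Feb 29, 2196 is in that span).
Dec 30, 2196 → Dec 30, 2197: 365 days.
Dec 30, 2197 → Dec 30, 2198: 365 days.
Dec 30, 2198 → Dec 30, 2199: 365 days.
Dec 30, 2199 → Dec 30, 2200: 365 days.
Dec 30, 2200 → Dec 30, 2201: 365 days.
Dec 30, 2201 → Dec 30, 2202: 365 days.
Dec 30, 2202 → Dec 30, 2203: 365 days.
Dec 30, 2203 → Dec 30, 2204: 366 days (Feb 29, 2204 is in that span).
Dec 30, 2204 → Jan 30, 2205: 31 days (December has 31).
Jan 30, 2205 → Feb 28, 2205: 29 days (January has 31).
Feb 28, 2205 → Mar 28, 2205: 28 days (February has 28).
Mar 28, 2205 → Apr 28, 2205: 31 days (March has 31).
Apr 28, 2205 → May 28, 2205: 30 days (April has 30).
May 28, 2205 → Jun 18, 2205: 21 days.
Total: 7840 days.

7840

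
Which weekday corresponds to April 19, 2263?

Doomsday rule: the anchor day for the 2200s is Friday. For year 63: 63÷12 = 5 r 3, and 3÷4 = 0, so 5+3+0 = 8.
Friday + 8 ≡ Saturday — that's 2263's doomsday.
In April the doomsday date is Apr 4.
Apr 19 is 15 days after Apr 4; 15 mod 7 = 1, so Saturday + 1 = Sunday.

Sunday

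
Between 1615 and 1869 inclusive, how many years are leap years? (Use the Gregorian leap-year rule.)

Multiples of 4 in [1615,1869]: 64.
Of those, multiples of 100: 2 (not leap unless ÷400).
Multiples of 400: 0.
Leap years = 64 − 2 + 0 = 62.

62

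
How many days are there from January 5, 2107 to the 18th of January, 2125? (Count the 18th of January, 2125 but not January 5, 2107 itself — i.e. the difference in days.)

6588

Jan 5, 2107 → Jan 5, 2108: 365 days.
Jan 5, 2108 → Jan 5, 2109: 366 days (Feb 29, 2108 is in that span).
Jan 5, 2109 → Jan 5, 2110: 365 days.
Jan 5, 2110 → Jan 5, 2111: 365 days.
Jan 5, 2111 → Jan 5, 2112: 365 days.
Jan 5, 2112 → Jan 5, 2113: 366 days (Feb 29, 2112 is in that span).
Jan 5, 2113 → Jan 5, 2114: 365 days.
Jan 5, 2114 → Jan 5, 2115: 365 days.
Jan 5, 2115 → Jan 5, 2116: 365 days.
Jan 5, 2116 → Jan 5, 2117: 366 days (Feb 29, 2116 is in that span).
Jan 5, 2117 → Jan 5, 2118: 365 days.
Jan 5, 2118 → Jan 5, 2119: 365 days.
Jan 5, 2119 → Jan 5, 2120: 365 days.
Jan 5, 2120 → Jan 5, 2121: 366 days (Feb 29, 2120 is in that span).
Jan 5, 2121 → Jan 5, 2122: 365 days.
Jan 5, 2122 → Jan 5, 2123: 365 days.
Jan 5, 2123 → Jan 5, 2124: 365 days.
Jan 5, 2124 → Feb 5, 2124: 31 days (January has 31).
Feb 5, 2124 → Mar 5, 2124: 29 days (February has 29).
Mar 5, 2124 → Apr 5, 2124: 31 days (March has 31).
Apr 5, 2124 → May 5, 2124: 30 days (April has 30).
May 5, 2124 → Jun 5, 2124: 31 days (May has 31).
Jun 5, 2124 → Jul 5, 2124: 30 days (June has 30).
Jul 5, 2124 → Aug 5, 2124: 31 days (July has 31).
Aug 5, 2124 → Sep 5, 2124: 31 days (August has 31).
Sep 5, 2124 → Oct 5, 2124: 30 days (September has 30).
Oct 5, 2124 → Nov 5, 2124: 31 days (October has 31).
Nov 5, 2124 → Dec 5, 2124: 30 days (November has 30).
Dec 5, 2124 → Jan 5, 2125: 31 days (December has 31).
Jan 5, 2125 → Jan 18, 2125: 13 days.
Total: 6588 days.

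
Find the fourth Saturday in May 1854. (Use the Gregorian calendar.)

May 27, 1854

May 1, 1854 is a Monday.
The first Saturday is therefore May 6 (5 days later).
The fourth Saturday is 6 + 3×7 = May 27.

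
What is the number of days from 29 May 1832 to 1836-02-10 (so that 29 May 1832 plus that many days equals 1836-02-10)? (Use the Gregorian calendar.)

1352

May 29, 1832 → May 29, 1833: 365 days.
May 29, 1833 → May 29, 1834: 365 days.
May 29, 1834 → May 29, 1835: 365 days.
May 29, 1835 → Jun 29, 1835: 31 days (May has 31).
Jun 29, 1835 → Jul 29, 1835: 30 days (June has 30).
Jul 29, 1835 → Aug 29, 1835: 31 days (July has 31).
Aug 29, 1835 → Sep 29, 1835: 31 days (August has 31).
Sep 29, 1835 → Oct 29, 1835: 30 days (September has 30).
Oct 29, 1835 → Nov 29, 1835: 31 days (October has 31).
Nov 29, 1835 → Dec 29, 1835: 30 days (November has 30).
Dec 29, 1835 → Jan 29, 1836: 31 days (December has 31).
Jan 29, 1836 → Feb 10, 1836: 12 days.
Total: 1352 days.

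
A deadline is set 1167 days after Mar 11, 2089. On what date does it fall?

+365 (one year) → Mar 11, 2090 (802 left).
+365 (one year) → Mar 11, 2091 (437 left).
+366 (one year; includes Feb 29, 2092) → Mar 11, 2092 (71 left).
Mar has 31 days: +21 → Apr 1, 2092 (50 left).
Apr has 30 days: +30 → May 1, 2092 (20 left).
+20 → May 21, 2092.

May 21, 2092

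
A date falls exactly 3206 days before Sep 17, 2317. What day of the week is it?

First find the weekday of Sep 17, 2317. Doomsday rule: the anchor day for the 2300s is Wednesday. For year 17: 17÷12 = 1 r 5, and 5÷4 = 1, so 1+5+1 = 7.
Wednesday + 7 ≡ Wednesday — that's 2317's doomsday.
In September the doomsday date is Sep 5.
Sep 17 is 12 days after Sep 5; 12 mod 7 = 5, so Wednesday + 5 = Monday.
3206 mod 7 = 0, so 3206 days before a Monday is Monday − 0 = Monday.

Monday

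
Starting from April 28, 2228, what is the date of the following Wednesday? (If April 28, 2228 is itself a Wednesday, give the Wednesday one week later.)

April 30, 2228

Apr 28, 2228 is a Monday.
From Monday to the next Wednesday is 2 days.
Apr 28, 2228 + 2 = Apr 30, 2228.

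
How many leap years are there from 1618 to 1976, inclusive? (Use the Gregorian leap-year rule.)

Multiples of 4 in [1618,1976]: 90.
Of those, multiples of 100: 3 (not leap unless ÷400).
Multiples of 400: 0.
Leap years = 90 − 3 + 0 = 87.

87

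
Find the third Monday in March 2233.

March 18, 2233

March 1, 2233 is a Friday.
The first Monday is therefore March 4 (3 days later).
The third Monday is 4 + 2×7 = March 18.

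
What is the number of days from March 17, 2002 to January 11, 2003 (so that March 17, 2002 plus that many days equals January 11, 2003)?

Mar 17, 2002 → Apr 17, 2002: 31 days (March has 31).
Apr 17, 2002 → May 17, 2002: 30 days (April has 30).
May 17, 2002 → Jun 17, 2002: 31 days (May has 31).
Jun 17, 2002 → Jul 17, 2002: 30 days (June has 30).
Jul 17, 2002 → Aug 17, 2002: 31 days (July has 31).
Aug 17, 2002 → Sep 17, 2002: 31 days (August has 31).
Sep 17, 2002 → Oct 17, 2002: 30 days (September has 30).
Oct 17, 2002 → Nov 17, 2002: 31 days (October has 31).
Nov 17, 2002 → Dec 17, 2002: 30 days (November has 30).
Dec 17, 2002 → Jan 11, 2003: 25 days.
Total: 300 days.

300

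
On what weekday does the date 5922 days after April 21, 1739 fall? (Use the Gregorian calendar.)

Tuesday

First find the weekday of Apr 21, 1739. Doomsday rule: the anchor day for the 1700s is Sunday. For year 39: 39÷12 = 3 r 3, and 3÷4 = 0, so 3+3+0 = 6.
Sunday + 6 ≡ Saturday — that's 1739's doomsday.
In April the doomsday date is Apr 4.
Apr 21 is 17 days after Apr 4; 17 mod 7 = 3, so Saturday + 3 = Tuesday.
5922 mod 7 = 0, so 5922 days after a Tuesday is Tuesday + 0 = Tuesday.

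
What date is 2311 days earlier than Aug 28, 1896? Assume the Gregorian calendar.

May 1, 1890

−366 (one year; includes Feb 29, 1896) → Aug 28, 1895 (1945 left).
−365 (one year) → Aug 28, 1894 (1580 left).
−365 (one year) → Aug 28, 1893 (1215 left).
−365 (one year) → Aug 28, 1892 (850 left).
−366 (one year; includes Feb 29, 1892) → Aug 28, 1891 (484 left).
−365 (one year) → Aug 28, 1890 (119 left).
−28 → Jul 31, 1890 (end of Jul, 31 days; 91 left).
−31 → Jun 30, 1890 (end of Jun, 30 days; 60 left).
−30 → May 31, 1890 (end of May, 31 days; 30 left).
−30 → May 1, 1890.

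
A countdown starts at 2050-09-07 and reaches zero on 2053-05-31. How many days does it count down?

997

Sep 7, 2050 → Sep 7, 2051: 365 days.
Sep 7, 2051 → Sep 7, 2052: 366 days (Feb 29, 2052 is in that span).
Sep 7, 2052 → Oct 7, 2052: 30 days (September has 30).
Oct 7, 2052 → Nov 7, 2052: 31 days (October has 31).
Nov 7, 2052 → Dec 7, 2052: 30 days (November has 30).
Dec 7, 2052 → Jan 7, 2053: 31 days (December has 31).
Jan 7, 2053 → Feb 7, 2053: 31 days (January has 31).
Feb 7, 2053 → Mar 7, 2053: 28 days (February has 28).
Mar 7, 2053 → Apr 7, 2053: 31 days (March has 31).
Apr 7, 2053 → May 7, 2053: 30 days (April has 30).
May 7, 2053 → May 31, 2053: 24 days.
Total: 997 days.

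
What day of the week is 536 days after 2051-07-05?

Sunday

Jul 5, 2051 is a Wednesday.
536 mod 7 = 4, so 536 days after a Wednesday is Wednesday + 4 = Sunday.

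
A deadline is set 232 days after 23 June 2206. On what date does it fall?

Jun has 30 days: +8 → Jul 1, 2206 (224 left).
Jul has 31 days: +31 → Aug 1, 2206 (193 left).
Aug has 31 days: +31 → Sep 1, 2206 (162 left).
Sep has 30 days: +30 → Oct 1, 2206 (132 left).
Oct has 31 days: +31 → Nov 1, 2206 (101 left).
Nov has 30 days: +30 → Dec 1, 2206 (71 left).
Dec has 31 days: +31 → Jan 1, 2207 (40 left).
Jan has 31 days: +31 → Feb 1, 2207 (9 left).
+9 → Feb 10, 2207.

February 10, 2207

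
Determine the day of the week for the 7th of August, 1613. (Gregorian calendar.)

Doomsday rule: the anchor day for the 1600s is Tuesday. For year 13: 13÷12 = 1 r 1, and 1÷4 = 0, so 1+1+0 = 2.
Tuesday + 2 ≡ Thursday — that's 1613's doomsday.
In August the doomsday date is Aug 8.
Aug 7 is 1 day before Aug 8; 1 mod 7 = 1, so Thursday − 1 = Wednesday.

Wednesday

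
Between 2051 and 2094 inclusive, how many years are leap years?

11

Multiples of 4 in [2051,2094]: 11.
Of those, multiples of 100: 0 (not leap unless ÷400).
Multiples of 400: 0.
Leap years = 11 − 0 + 0 = 11.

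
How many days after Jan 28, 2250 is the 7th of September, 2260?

3875

Jan 28, 2250 → Jan 28, 2251: 365 days.
Jan 28, 2251 → Jan 28, 2252: 365 days.
Jan 28, 2252 → Jan 28, 2253: 366 days (Feb 29, 2252 is in that span).
Jan 28, 2253 → Jan 28, 2254: 365 days.
Jan 28, 2254 → Jan 28, 2255: 365 days.
Jan 28, 2255 → Jan 28, 2256: 365 days.
Jan 28, 2256 → Jan 28, 2257: 366 days (Feb 29, 2256 is in that span).
Jan 28, 2257 → Jan 28, 2258: 365 days.
Jan 28, 2258 → Jan 28, 2259: 365 days.
Jan 28, 2259 → Jan 28, 2260: 365 days.
Jan 28, 2260 → Feb 28, 2260: 31 days (January has 31).
Feb 28, 2260 → Mar 28, 2260: 29 days (February has 29).
Mar 28, 2260 → Apr 28, 2260: 31 days (March has 31).
Apr 28, 2260 → May 28, 2260: 30 days (April has 30).
May 28, 2260 → Jun 28, 2260: 31 days (May has 31).
Jun 28, 2260 → Jul 28, 2260: 30 days (June has 30).
Jul 28, 2260 → Aug 28, 2260: 31 days (July has 31).
Aug 28, 2260 → Sep 7, 2260: 10 days.
Total: 3875 days.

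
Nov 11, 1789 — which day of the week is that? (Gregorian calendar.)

Wednesday

Doomsday rule: the anchor day for the 1700s is Sunday. For year 89: 89÷12 = 7 r 5, and 5÷4 = 1, so 7+5+1 = 13.
Sunday + 13 ≡ Saturday — that's 1789's doomsday.
In November the doomsday date is Nov 7.
Nov 11 is 4 days after Nov 7; 4 mod 7 = 4, so Saturday + 4 = Wednesday.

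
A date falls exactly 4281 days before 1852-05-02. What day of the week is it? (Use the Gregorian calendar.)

First find the weekday of May 2, 1852. Doomsday rule: the anchor day for the 1800s is Friday. For year 52: 52÷12 = 4 r 4, and 4÷4 = 1, so 4+4+1 = 9.
Friday + 9 ≡ Sunday — that's 1852's doomsday.
In May the doomsday date is May 9.
May 2 is 7 days before May 9; 7 mod 7 = 0, so Sunday − 0 = Sunday.
4281 mod 7 = 4, so 4281 days before a Sunday is Sunday − 4 = Wednesday.

Wednesday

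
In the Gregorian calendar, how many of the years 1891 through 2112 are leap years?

Multiples of 4 in [1891,2112]: 56.
Of those, multiples of 100: 3 (not leap unless ÷400).
Multiples of 400: 1.
Leap years = 56 − 3 + 1 = 54.

54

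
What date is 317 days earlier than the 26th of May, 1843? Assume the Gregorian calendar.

July 13, 1842

−26 → Apr 30, 1843 (end of Apr, 30 days; 291 left).
−30 → Mar 31, 1843 (end of Mar, 31 days; 261 left).
−31 → Feb 28, 1843 (end of Feb, 28 days; 230 left).
−28 → Jan 31, 1843 (end of Jan, 31 days; 202 left).
−31 → Dec 31, 1842 (end of Dec, 31 days; 171 left).
−31 → Nov 30, 1842 (end of Nov, 30 days; 140 left).
−30 → Oct 31, 1842 (end of Oct, 31 days; 110 left).
−31 → Sep 30, 1842 (end of Sep, 30 days; 79 left).
−30 → Aug 31, 1842 (end of Aug, 31 days; 49 left).
−31 → Jul 31, 1842 (end of Jul, 31 days; 18 left).
−18 → Jul 13, 1842.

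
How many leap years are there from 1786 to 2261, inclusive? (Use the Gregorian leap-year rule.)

Multiples of 4 in [1786,2261]: 119.
Of those, multiples of 100: 5 (not leap unless ÷400).
Multiples of 400: 1.
Leap years = 119 − 5 + 1 = 115.

115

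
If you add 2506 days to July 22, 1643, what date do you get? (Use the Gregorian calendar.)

June 1, 1650

+366 (one year; includes Feb 29, 1644) → Jul 22, 1644 (2140 left).
+365 (one year) → Jul 22, 1645 (1775 left).
+365 (one year) → Jul 22, 1646 (1410 left).
+365 (one year) → Jul 22, 1647 (1045 left).
+366 (one year; includes Feb 29, 1648) → Jul 22, 1648 (679 left).
+365 (one year) → Jul 22, 1649 (314 left).
Jul has 31 days: +10 → Aug 1, 1649 (304 left).
Aug has 31 days: +31 → Sep 1, 1649 (273 left).
Sep has 30 days: +30 → Oct 1, 1649 (243 left).
Oct has 31 days: +31 → Nov 1, 1649 (212 left).
Nov has 30 days: +30 → Dec 1, 1649 (182 left).
Dec has 31 days: +31 → Jan 1, 1650 (151 left).
Jan has 31 days: +31 → Feb 1, 1650 (120 left).
Feb has 28 days: +28 → Mar 1, 1650 (92 left).
Mar has 31 days: +31 → Apr 1, 1650 (61 left).
Apr has 30 days: +30 → May 1, 1650 (31 left).
May has 31 days: +31 → Jun 1, 1650 (0 left).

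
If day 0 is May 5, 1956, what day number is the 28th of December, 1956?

237

May 5, 1956 → Jun 5, 1956: 31 days (May has 31).
Jun 5, 1956 → Jul 5, 1956: 30 days (June has 30).
Jul 5, 1956 → Aug 5, 1956: 31 days (July has 31).
Aug 5, 1956 → Sep 5, 1956: 31 days (August has 31).
Sep 5, 1956 → Oct 5, 1956: 30 days (September has 30).
Oct 5, 1956 → Nov 5, 1956: 31 days (October has 31).
Nov 5, 1956 → Dec 5, 1956: 30 days (November has 30).
Dec 5, 1956 → Dec 28, 1956: 23 days.
Total: 237 days.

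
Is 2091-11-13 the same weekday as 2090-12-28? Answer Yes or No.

No

From Dec 28, 2090 to Nov 13, 2091 is 320 days.
320 mod 7 = 5, so they are different weekdays.
(Dec 28, 2090 is a Thursday; Nov 13, 2091 is a Tuesday.)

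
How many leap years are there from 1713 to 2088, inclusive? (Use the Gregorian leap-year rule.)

Multiples of 4 in [1713,2088]: 94.
Of those, multiples of 100: 3 (not leap unless ÷400).
Multiples of 400: 1.
Leap years = 94 − 3 + 1 = 92.

92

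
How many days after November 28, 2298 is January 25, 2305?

2249

Nov 28, 2298 → Nov 28, 2299: 365 days.
Nov 28, 2299 → Nov 28, 2300: 365 days.
Nov 28, 2300 → Nov 28, 2301: 365 days.
Nov 28, 2301 → Nov 28, 2302: 365 days.
Nov 28, 2302 → Nov 28, 2303: 365 days.
Nov 28, 2303 → Nov 28, 2304: 366 days (Feb 29, 2304 is in that span).
Nov 28, 2304 → Dec 28, 2304: 30 days (November has 30).
Dec 28, 2304 → Jan 25, 2305: 28 days.
Total: 2249 days.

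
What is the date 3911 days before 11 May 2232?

August 26, 2221

−366 (one year; includes Feb 29, 2232) → May 11, 2231 (3545 left).
−365 (one year) → May 11, 2230 (3180 left).
−365 (one year) → May 11, 2229 (2815 left).
−365 (one year) → May 11, 2228 (2450 left).
−366 (one year; includes Feb 29, 2228) → May 11, 2227 (2084 left).
−365 (one year) → May 11, 2226 (1719 left).
−365 (one year) → May 11, 2225 (1354 left).
−365 (one year) → May 11, 2224 (989 left).
−366 (one year; includes Feb 29, 2224) → May 11, 2223 (623 left).
−365 (one year) → May 11, 2222 (258 left).
−11 → Apr 30, 2222 (end of Apr, 30 days; 247 left).
−30 → Mar 31, 2222 (end of Mar, 31 days; 217 left).
−31 → Feb 28, 2222 (end of Feb, 28 days; 186 left).
−28 → Jan 31, 2222 (end of Jan, 31 days; 158 left).
−31 → Dec 31, 2221 (end of Dec, 31 days; 127 left).
−31 → Nov 30, 2221 (end of Nov, 30 days; 96 left).
−30 → Oct 31, 2221 (end of Oct, 31 days; 66 left).
−31 → Sep 30, 2221 (end of Sep, 30 days; 35 left).
−30 → Aug 31, 2221 (end of Aug, 31 days; 5 left).
−5 → Aug 26, 2221.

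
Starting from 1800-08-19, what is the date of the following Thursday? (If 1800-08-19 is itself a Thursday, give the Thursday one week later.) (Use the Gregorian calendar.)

Aug 19, 1800 is a Tuesday.
From Tuesday to the next Thursday is 2 days.
Aug 19, 1800 + 2 = Aug 21, 1800.

August 21, 1800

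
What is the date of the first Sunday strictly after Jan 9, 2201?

Jan 9, 2201 is a Friday.
From Friday to the next Sunday is 2 days.
Jan 9, 2201 + 2 = Jan 11, 2201.

January 11, 2201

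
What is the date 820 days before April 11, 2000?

−366 (one year; includes Feb 29, 2000) → Apr 11, 1999 (454 left).
−365 (one year) → Apr 11, 1998 (89 left).
−11 → Mar 31, 1998 (end of Mar, 31 days; 78 left).
−31 → Feb 28, 1998 (end of Feb, 28 days; 47 left).
−28 → Jan 31, 1998 (end of Jan, 31 days; 19 left).
−19 → Jan 12, 1998.

January 12, 1998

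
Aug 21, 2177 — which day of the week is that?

Doomsday rule: the anchor day for the 2100s is Sunday. For year 77: 77÷12 = 6 r 5, and 5÷4 = 1, so 6+5+1 = 12.
Sunday + 12 ≡ Friday — that's 2177's doomsday.
In August the doomsday date is Aug 8.
Aug 21 is 13 days after Aug 8; 13 mod 7 = 6, so Friday + 6 = Thursday.

Thursday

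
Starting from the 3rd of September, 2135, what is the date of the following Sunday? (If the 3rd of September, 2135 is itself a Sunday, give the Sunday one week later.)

Sep 3, 2135 is a Saturday.
From Saturday to the next Sunday is 1 day.
Sep 3, 2135 + 1 = Sep 4, 2135.

September 4, 2135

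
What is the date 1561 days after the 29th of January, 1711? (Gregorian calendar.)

May 9, 1715

+365 (one year) → Jan 29, 1712 (1196 left).
+366 (one year; includes Feb 29, 1712) → Jan 29, 1713 (830 left).
+365 (one year) → Jan 29, 1714 (465 left).
+365 (one year) → Jan 29, 1715 (100 left).
Jan has 31 days: +3 → Feb 1, 1715 (97 left).
Feb has 28 days: +28 → Mar 1, 1715 (69 left).
Mar has 31 days: +31 → Apr 1, 1715 (38 left).
Apr has 30 days: +30 → May 1, 1715 (8 left).
+8 → May 9, 1715.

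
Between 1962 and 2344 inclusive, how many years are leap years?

93

Multiples of 4 in [1962,2344]: 96.
Of those, multiples of 100: 4 (not leap unless ÷400).
Multiples of 400: 1.
Leap years = 96 − 4 + 1 = 93.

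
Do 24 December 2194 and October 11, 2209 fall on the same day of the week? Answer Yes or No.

From Dec 24, 2194 to Oct 11, 2209 is 5404 days.
5404 mod 7 = 0, so they are the same weekday.
(Dec 24, 2194 is a Wednesday; Oct 11, 2209 is a Wednesday.)

Yes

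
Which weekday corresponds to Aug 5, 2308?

Doomsday rule: the anchor day for the 2300s is Wednesday. For year 08: 8÷12 = 0 r 8, and 8÷4 = 2, so 0+8+2 = 10.
Wednesday + 10 ≡ Saturday — that's 2308's doomsday.
In August the doomsday date is Aug 8.
Aug 5 is 3 days before Aug 8; 3 mod 7 = 3, so Saturday − 3 = Wednesday.

Wednesday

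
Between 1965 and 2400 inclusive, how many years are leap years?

Multiples of 4 in [1965,2400]: 109.
Of those, multiples of 100: 5 (not leap unless ÷400).
Multiples of 400: 2.
Leap years = 109 − 5 + 2 = 106.

106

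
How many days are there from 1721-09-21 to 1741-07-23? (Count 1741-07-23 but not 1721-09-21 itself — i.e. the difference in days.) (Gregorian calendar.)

Sep 21, 1721 → Sep 21, 1722: 365 days.
Sep 21, 1722 → Sep 21, 1723: 365 days.
Sep 21, 1723 → Sep 21, 1724: 366 days (Feb 29, 1724 is in that span).
Sep 21, 1724 → Sep 21, 1725: 365 days.
Sep 21, 1725 → Sep 21, 1726: 365 days.
Sep 21, 1726 → Sep 21, 1727: 365 days.
Sep 21, 1727 → Sep 21, 1728: 366 days (Feb 29, 1728 is in that span).
Sep 21, 1728 → Sep 21, 1729: 365 days.
Sep 21, 1729 → Sep 21, 1730: 365 days.
Sep 21, 1730 → Sep 21, 1731: 365 days.
Sep 21, 1731 → Sep 21, 1732: 366 days (Feb 29, 1732 is in that span).
Sep 21, 1732 → Sep 21, 1733: 365 days.
Sep 21, 1733 → Sep 21, 1734: 365 days.
Sep 21, 1734 → Sep 21, 1735: 365 days.
Sep 21, 1735 → Sep 21, 1736: 366 days (Feb 29, 1736 is in that span).
Sep 21, 1736 → Sep 21, 1737: 365 days.
Sep 21, 1737 → Sep 21, 1738: 365 days.
Sep 21, 1738 → Sep 21, 1739: 365 days.
Sep 21, 1739 → Sep 21, 1740: 366 days (Feb 29, 1740 is in that span).
Sep 21, 1740 → Oct 21, 1740: 30 days (September has 30).
Oct 21, 1740 → Nov 21, 1740: 31 days (October has 31).
Nov 21, 1740 → Dec 21, 1740: 30 days (November has 30).
Dec 21, 1740 → Jan 21, 1741: 31 days (December has 31).
Jan 21, 1741 → Feb 21, 1741: 31 days (January has 31).
Feb 21, 1741 → Mar 21, 1741: 28 days (February has 28).
Mar 21, 1741 → Apr 21, 1741: 31 days (March has 31).
Apr 21, 1741 → May 21, 1741: 30 days (April has 30).
May 21, 1741 → Jun 21, 1741: 31 days (May has 31).
Jun 21, 1741 → Jul 21, 1741: 30 days (June has 30).
Jul 21, 1741 → Jul 23, 1741: 2 days.
Total: 7245 days.

7245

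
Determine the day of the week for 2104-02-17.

Doomsday rule: the anchor day for the 2100s is Sunday. For year 04: 4÷12 = 0 r 4, and 4÷4 = 1, so 0+4+1 = 5.
Sunday + 5 ≡ Friday — that's 2104's doomsday.
In February the doomsday date is Feb 29 (2104 is a leap year (divisible by 4)).
Feb 17 is 12 days before Feb 29; 12 mod 7 = 5, so Friday − 5 = Sunday.

Sunday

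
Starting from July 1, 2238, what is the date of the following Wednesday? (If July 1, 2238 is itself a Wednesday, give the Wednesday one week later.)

Jul 1, 2238 is a Sunday.
From Sunday to the next Wednesday is 3 days.
Jul 1, 2238 + 3 = Jul 4, 2238.

July 4, 2238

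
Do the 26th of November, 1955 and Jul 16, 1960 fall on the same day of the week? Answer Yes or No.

Yes

From Nov 26, 1955 to Jul 16, 1960 is 1694 days.
1694 mod 7 = 0, so they are the same weekday.
(Nov 26, 1955 is a Saturday; Jul 16, 1960 is a Saturday.)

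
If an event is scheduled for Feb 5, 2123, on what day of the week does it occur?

Friday

Doomsday rule: the anchor day for the 2100s is Sunday. For year 23: 23÷12 = 1 r 11, and 11÷4 = 2, so 1+11+2 = 14.
Sunday + 14 ≡ Sunday — that's 2123's doomsday.
In February the doomsday date is Feb 28 (2123 is not a leap year).
Feb 5 is 23 days before Feb 28; 23 mod 7 = 2, so Sunday − 2 = Friday.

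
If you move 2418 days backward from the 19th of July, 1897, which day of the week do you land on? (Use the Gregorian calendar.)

Friday

First find the weekday of Jul 19, 1897. Doomsday rule: the anchor day for the 1800s is Friday. For year 97: 97÷12 = 8 r 1, and 1÷4 = 0, so 8+1+0 = 9.
Friday + 9 ≡ Sunday — that's 1897's doomsday.
In July the doomsday date is Jul 11.
Jul 19 is 8 days after Jul 11; 8 mod 7 = 1, so Sunday + 1 = Monday.
2418 mod 7 = 3, so 2418 days before a Monday is Monday − 3 = Friday.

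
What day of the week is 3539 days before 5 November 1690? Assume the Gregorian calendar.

Nov 5, 1690 is a Sunday.
3539 mod 7 = 4, so 3539 days before a Sunday is Sunday − 4 = Wednesday.

Wednesday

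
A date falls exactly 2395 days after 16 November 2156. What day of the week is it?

Wednesday

First find the weekday of Nov 16, 2156. Doomsday rule: the anchor day for the 2100s is Sunday. For year 56: 56÷12 = 4 r 8, and 8÷4 = 2, so 4+8+2 = 14.
Sunday + 14 ≡ Sunday — that's 2156's doomsday.
In November the doomsday date is Nov 7.
Nov 16 is 9 days after Nov 7; 9 mod 7 = 2, so Sunday + 2 = Tuesday.
2395 mod 7 = 1, so 2395 days after a Tuesday is Tuesday + 1 = Wednesday.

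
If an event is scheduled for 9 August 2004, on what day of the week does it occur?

Doomsday rule: the anchor day for the 2000s is Tuesday. For year 04: 4÷12 = 0 r 4, and 4÷4 = 1, so 0+4+1 = 5.
Tuesday + 5 ≡ Sunday — that's 2004's doomsday.
In August the doomsday date is Aug 8.
Aug 9 is 1 day after Aug 8; 1 mod 7 = 1, so Sunday + 1 = Monday.

Monday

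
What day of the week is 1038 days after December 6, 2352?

Monday

Dec 6, 2352 is a Saturday.
1038 mod 7 = 2, so 1038 days after a Saturday is Saturday + 2 = Monday.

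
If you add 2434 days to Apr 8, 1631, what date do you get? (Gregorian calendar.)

+366 (one year; includes Feb 29, 1632) → Apr 8, 1632 (2068 left).
+365 (one year) → Apr 8, 1633 (1703 left).
+365 (one year) → Apr 8, 1634 (1338 left).
+365 (one year) → Apr 8, 1635 (973 left).
+366 (one year; includes Feb 29, 1636) → Apr 8, 1636 (607 left).
+365 (one year) → Apr 8, 1637 (242 left).
Apr has 30 days: +23 → May 1, 1637 (219 left).
May has 31 days: +31 → Jun 1, 1637 (188 left).
Jun has 30 days: +30 → Jul 1, 1637 (158 left).
Jul has 31 days: +31 → Aug 1, 1637 (127 left).
Aug has 31 days: +31 → Sep 1, 1637 (96 left).
Sep has 30 days: +30 → Oct 1, 1637 (66 left).
Oct has 31 days: +31 → Nov 1, 1637 (35 left).
Nov has 30 days: +30 → Dec 1, 1637 (5 left).
+5 → Dec 6, 1637.

December 6, 1637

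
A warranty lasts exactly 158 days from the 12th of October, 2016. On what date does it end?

Oct has 31 days: +20 → Nov 1, 2016 (138 left).
Nov has 30 days: +30 → Dec 1, 2016 (108 left).
Dec has 31 days: +31 → Jan 1, 2017 (77 left).
Jan has 31 days: +31 → Feb 1, 2017 (46 left).
Feb has 28 days: +28 → Mar 1, 2017 (18 left).
+18 → Mar 19, 2017.

March 19, 2017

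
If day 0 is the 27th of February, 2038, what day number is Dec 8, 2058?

7589

Feb 27, 2038 → Feb 27, 2039: 365 days.
Feb 27, 2039 → Feb 27, 2040: 365 days.
Feb 27, 2040 → Feb 27, 2041: 366 days (Feb 29, 2040 is in that span).
Feb 27, 2041 → Feb 27, 2042: 365 days.
Feb 27, 2042 → Feb 27, 2043: 365 days.
Feb 27, 2043 → Feb 27, 2044: 365 days.
Feb 27, 2044 → Feb 27, 2045: 366 days (Feb 29, 2044 is in that span).
Feb 27, 2045 → Feb 27, 2046: 365 days.
Feb 27, 2046 → Feb 27, 2047: 365 days.
Feb 27, 2047 → Feb 27, 2048: 365 days.
Feb 27, 2048 → Feb 27, 2049: 366 days (Feb 29, 2048 is in that span).
Feb 27, 2049 → Feb 27, 2050: 365 days.
Feb 27, 2050 → Feb 27, 2051: 365 days.
Feb 27, 2051 → Feb 27, 2052: 365 days.
Feb 27, 2052 → Feb 27, 2053: 366 days (Feb 29, 2052 is in that span).
Feb 27, 2053 → Feb 27, 2054: 365 days.
Feb 27, 2054 → Feb 27, 2055: 365 days.
Feb 27, 2055 → Feb 27, 2056: 365 days.
Feb 27, 2056 → Feb 27, 2057: 366 days (Feb 29, 2056 is in that span).
Feb 27, 2057 → Feb 27, 2058: 365 days.
Feb 27, 2058 → Mar 27, 2058: 28 days (February has 28).
Mar 27, 2058 → Apr 27, 2058: 31 days (March has 31).
Apr 27, 2058 → May 27, 2058: 30 days (April has 30).
May 27, 2058 → Jun 27, 2058: 31 days (May has 31).
Jun 27, 2058 → Jul 27, 2058: 30 days (June has 30).
Jul 27, 2058 → Aug 27, 2058: 31 days (July has 31).
Aug 27, 2058 → Sep 27, 2058: 31 days (August has 31).
Sep 27, 2058 → Oct 27, 2058: 30 days (September has 30).
Oct 27, 2058 → Nov 27, 2058: 31 days (October has 31).
Nov 27, 2058 → Dec 8, 2058: 11 days.
Total: 7589 days.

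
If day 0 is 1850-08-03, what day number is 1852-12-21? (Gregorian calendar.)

Aug 3, 1850 → Aug 3, 1851: 365 days.
Aug 3, 1851 → Aug 3, 1852: 366 days (Feb 29, 1852 is in that span).
Aug 3, 1852 → Sep 3, 1852: 31 days (August has 31).
Sep 3, 1852 → Oct 3, 1852: 30 days (September has 30).
Oct 3, 1852 → Nov 3, 1852: 31 days (October has 31).
Nov 3, 1852 → Dec 3, 1852: 30 days (November has 30).
Dec 3, 1852 → Dec 21, 1852: 18 days.
Total: 871 days.

871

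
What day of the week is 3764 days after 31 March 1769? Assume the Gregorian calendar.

Mar 31, 1769 is a Friday.
3764 mod 7 = 5, so 3764 days after a Friday is Friday + 5 = Wednesday.

Wednesday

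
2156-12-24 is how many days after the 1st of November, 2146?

3706

Nov 1, 2146 → Nov 1, 2147: 365 days.
Nov 1, 2147 → Nov 1, 2148: 366 days (Feb 29, 2148 is in that span).
Nov 1, 2148 → Nov 1, 2149: 365 days.
Nov 1, 2149 → Nov 1, 2150: 365 days.
Nov 1, 2150 → Nov 1, 2151: 365 days.
Nov 1, 2151 → Nov 1, 2152: 366 days (Feb 29, 2152 is in that span).
Nov 1, 2152 → Nov 1, 2153: 365 days.
Nov 1, 2153 → Nov 1, 2154: 365 days.
Nov 1, 2154 → Nov 1, 2155: 365 days.
Nov 1, 2155 → Nov 1, 2156: 366 days (Feb 29, 2156 is in that span).
Nov 1, 2156 → Dec 1, 2156: 30 days (November has 30).
Dec 1, 2156 → Dec 24, 2156: 23 days.
Total: 3706 days.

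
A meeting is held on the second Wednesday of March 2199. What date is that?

March 1, 2199 is a Friday.
The first Wednesday is therefore March 6 (5 days later).
The second Wednesday is 6 + 1×7 = March 13.

March 13, 2199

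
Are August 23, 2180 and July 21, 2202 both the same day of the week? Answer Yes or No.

Yes

From Aug 23, 2180 to Jul 21, 2202 is 8001 days.
8001 mod 7 = 0, so they are the same weekday.
(Aug 23, 2180 is a Wednesday; Jul 21, 2202 is a Wednesday.)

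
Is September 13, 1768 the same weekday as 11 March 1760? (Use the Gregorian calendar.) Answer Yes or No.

Yes

From Mar 11, 1760 to Sep 13, 1768 is 3108 days.
3108 mod 7 = 0, so they are the same weekday.
(Mar 11, 1760 is a Tuesday; Sep 13, 1768 is a Tuesday.)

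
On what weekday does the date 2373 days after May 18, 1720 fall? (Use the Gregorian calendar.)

Saturday

First find the weekday of May 18, 1720. Doomsday rule: the anchor day for the 1700s is Sunday. For year 20: 20÷12 = 1 r 8, and 8÷4 = 2, so 1+8+2 = 11.
Sunday + 11 ≡ Thursday — that's 1720's doomsday.
In May the doomsday date is May 9.
May 18 is 9 days after May 9; 9 mod 7 = 2, so Thursday + 2 = Saturday.
2373 mod 7 = 0, so 2373 days after a Saturday is Saturday + 0 = Saturday.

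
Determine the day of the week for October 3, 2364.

Doomsday rule: the anchor day for the 2300s is Wednesday. For year 64: 64÷12 = 5 r 4, and 4÷4 = 1, so 5+4+1 = 10.
Wednesday + 10 ≡ Saturday — that's 2364's doomsday.
In October the doomsday date is Oct 10.
Oct 3 is 7 days before Oct 10; 7 mod 7 = 0, so Saturday − 0 = Saturday.

Saturday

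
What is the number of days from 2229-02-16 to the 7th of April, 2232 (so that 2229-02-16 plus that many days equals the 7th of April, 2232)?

1146

Feb 16, 2229 → Feb 16, 2230: 365 days.
Feb 16, 2230 → Feb 16, 2231: 365 days.
Feb 16, 2231 → Feb 16, 2232: 365 days.
Feb 16, 2232 → Mar 16, 2232: 29 days (February has 29).
Mar 16, 2232 → Apr 7, 2232: 22 days.
Total: 1146 days.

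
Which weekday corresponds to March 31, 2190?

Wednesday

Doomsday rule: the anchor day for the 2100s is Sunday. For year 90: 90÷12 = 7 r 6, and 6÷4 = 1, so 7+6+1 = 14.
Sunday + 14 ≡ Sunday — that's 2190's doomsday.
In March the doomsday date is Mar 14.
Mar 31 is 17 days after Mar 14; 17 mod 7 = 3, so Sunday + 3 = Wednesday.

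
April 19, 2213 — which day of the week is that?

Monday

Doomsday rule: the anchor day for the 2200s is Friday. For year 13: 13÷12 = 1 r 1, and 1÷4 = 0, so 1+1+0 = 2.
Friday + 2 ≡ Sunday — that's 2213's doomsday.
In April the doomsday date is Apr 4.
Apr 19 is 15 days after Apr 4; 15 mod 7 = 1, so Sunday + 1 = Monday.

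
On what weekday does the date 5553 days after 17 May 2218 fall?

Tuesday

May 17, 2218 is a Sunday.
5553 mod 7 = 2, so 5553 days after a Sunday is Sunday + 2 = Tuesday.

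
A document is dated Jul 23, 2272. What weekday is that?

Doomsday rule: the anchor day for the 2200s is Friday. For year 72: 72÷12 = 6 r 0, and 0÷4 = 0, so 6+0+0 = 6.
Friday + 6 ≡ Thursday — that's 2272's doomsday.
In July the doomsday date is Jul 11.
Jul 23 is 12 days after Jul 11; 12 mod 7 = 5, so Thursday + 5 = Tuesday.

Tuesday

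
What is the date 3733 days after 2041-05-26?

August 15, 2051

+365 (one year) → May 26, 2042 (3368 left).
+365 (one year) → May 26, 2043 (3003 left).
+366 (one year; includes Feb 29, 2044) → May 26, 2044 (2637 left).
+365 (one year) → May 26, 2045 (2272 left).
+365 (one year) → May 26, 2046 (1907 left).
+365 (one year) → May 26, 2047 (1542 left).
+366 (one year; includes Feb 29, 2048) → May 26, 2048 (1176 left).
+365 (one year) → May 26, 2049 (811 left).
+365 (one year) → May 26, 2050 (446 left).
+365 (one year) → May 26, 2051 (81 left).
May has 31 days: +6 → Jun 1, 2051 (75 left).
Jun has 30 days: +30 → Jul 1, 2051 (45 left).
Jul has 31 days: +31 → Aug 1, 2051 (14 left).
+14 → Aug 15, 2051.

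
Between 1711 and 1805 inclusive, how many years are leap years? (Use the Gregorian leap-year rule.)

23

Multiples of 4 in [1711,1805]: 24.
Of those, multiples of 100: 1 (not leap unless ÷400).
Multiples of 400: 0.
Leap years = 24 − 1 + 0 = 23.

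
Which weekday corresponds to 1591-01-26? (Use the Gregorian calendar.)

Saturday

Doomsday rule: the anchor day for the 1500s is Wednesday. For year 91: 91÷12 = 7 r 7, and 7÷4 = 1, so 7+7+1 = 15.
Wednesday + 15 ≡ Thursday — that's 1591's doomsday.
In January the doomsday date is Jan 3 (1591 is not a leap year).
Jan 26 is 23 days after Jan 3; 23 mod 7 = 2, so Thursday + 2 = Saturday.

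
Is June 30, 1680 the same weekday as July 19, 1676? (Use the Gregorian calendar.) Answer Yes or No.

From Jul 19, 1676 to Jun 30, 1680 is 1442 days.
1442 mod 7 = 0, so they are the same weekday.
(Jul 19, 1676 is a Sunday; Jun 30, 1680 is a Sunday.)

Yes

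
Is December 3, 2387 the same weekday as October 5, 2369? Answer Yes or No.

From Oct 5, 2369 to Dec 3, 2387 is 6633 days.
6633 mod 7 = 4, so they are different weekdays.
(Oct 5, 2369 is a Sunday; Dec 3, 2387 is a Thursday.)

No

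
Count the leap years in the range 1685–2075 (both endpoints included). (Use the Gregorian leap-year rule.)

Multiples of 4 in [1685,2075]: 97.
Of those, multiples of 100: 4 (not leap unless ÷400).
Multiples of 400: 1.
Leap years = 97 − 4 + 1 = 94.

94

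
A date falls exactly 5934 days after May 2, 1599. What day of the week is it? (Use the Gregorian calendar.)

First find the weekday of May 2, 1599. Doomsday rule: the anchor day for the 1500s is Wednesday. For year 99: 99÷12 = 8 r 3, and 3÷4 = 0, so 8+3+0 = 11.
Wednesday + 11 ≡ Sunday — that's 1599's doomsday.
In May the doomsday date is May 9.
May 2 is 7 days before May 9; 7 mod 7 = 0, so Sunday − 0 = Sunday.
5934 mod 7 = 5, so 5934 days after a Sunday is Sunday + 5 = Friday.

Friday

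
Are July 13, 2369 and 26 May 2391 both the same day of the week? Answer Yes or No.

From Jul 13, 2369 to May 26, 2391 is 7987 days.
7987 mod 7 = 0, so they are the same weekday.
(Jul 13, 2369 is a Sunday; May 26, 2391 is a Sunday.)

Yes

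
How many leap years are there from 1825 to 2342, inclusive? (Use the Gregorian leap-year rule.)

125

Multiples of 4 in [1825,2342]: 129.
Of those, multiples of 100: 5 (not leap unless ÷400).
Multiples of 400: 1.
Leap years = 129 − 5 + 1 = 125.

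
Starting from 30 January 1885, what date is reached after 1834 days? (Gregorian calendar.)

February 7, 1890

+365 (one year) → Jan 30, 1886 (1469 left).
+365 (one year) → Jan 30, 1887 (1104 left).
+365 (one year) → Jan 30, 1888 (739 left).
+366 (one year; includes Feb 29, 1888) → Jan 30, 1889 (373 left).
Jan has 31 days: +2 → Feb 1, 1889 (371 left).
Feb has 28 days: +28 → Mar 1, 1889 (343 left).
Mar has 31 days: +31 → Apr 1, 1889 (312 left).
Apr has 30 days: +30 → May 1, 1889 (282 left).
May has 31 days: +31 → Jun 1, 1889 (251 left).
Jun has 30 days: +30 → Jul 1, 1889 (221 left).
Jul has 31 days: +31 → Aug 1, 1889 (190 left).
Aug has 31 days: +31 → Sep 1, 1889 (159 left).
Sep has 30 days: +30 → Oct 1, 1889 (129 left).
Oct has 31 days: +31 → Nov 1, 1889 (98 left).
Nov has 30 days: +30 → Dec 1, 1889 (68 left).
Dec has 31 days: +31 → Jan 1, 1890 (37 left).
Jan has 31 days: +31 → Feb 1, 1890 (6 left).
+6 → Feb 7, 1890.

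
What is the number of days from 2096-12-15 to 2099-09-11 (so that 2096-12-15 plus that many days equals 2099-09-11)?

Dec 15, 2096 → Dec 15, 2097: 365 days.
Dec 15, 2097 → Dec 15, 2098: 365 days.
Dec 15, 2098 → Jan 15, 2099: 31 days (December has 31).
Jan 15, 2099 → Feb 15, 2099: 31 days (January has 31).
Feb 15, 2099 → Mar 15, 2099: 28 days (February has 28).
Mar 15, 2099 → Apr 15, 2099: 31 days (March has 31).
Apr 15, 2099 → May 15, 2099: 30 days (April has 30).
May 15, 2099 → Jun 15, 2099: 31 days (May has 31).
Jun 15, 2099 → Jul 15, 2099: 30 days (June has 30).
Jul 15, 2099 → Aug 15, 2099: 31 days (July has 31).
Aug 15, 2099 → Sep 11, 2099: 27 days.
Total: 1000 days.

1000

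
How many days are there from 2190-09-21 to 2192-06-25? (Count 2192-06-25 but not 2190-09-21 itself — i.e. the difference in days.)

Sep 21, 2190 → Sep 21, 2191: 365 days.
Sep 21, 2191 → Oct 21, 2191: 30 days (September has 30).
Oct 21, 2191 → Nov 21, 2191: 31 days (October has 31).
Nov 21, 2191 → Dec 21, 2191: 30 days (November has 30).
Dec 21, 2191 → Jan 21, 2192: 31 days (December has 31).
Jan 21, 2192 → Feb 21, 2192: 31 days (January has 31).
Feb 21, 2192 → Mar 21, 2192: 29 days (February has 29).
Mar 21, 2192 → Apr 21, 2192: 31 days (March has 31).
Apr 21, 2192 → May 21, 2192: 30 days (April has 30).
May 21, 2192 → Jun 21, 2192: 31 days (May has 31).
Jun 21, 2192 → Jun 25, 2192: 4 days.
Total: 643 days.

643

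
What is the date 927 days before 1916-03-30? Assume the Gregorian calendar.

September 15, 1913

−366 (one year; includes Feb 29, 1916) → Mar 30, 1915 (561 left).
−365 (one year) → Mar 30, 1914 (196 left).
−30 → Feb 28, 1914 (end of Feb, 28 days; 166 left).
−28 → Jan 31, 1914 (end of Jan, 31 days; 138 left).
−31 → Dec 31, 1913 (end of Dec, 31 days; 107 left).
−31 → Nov 30, 1913 (end of Nov, 30 days; 76 left).
−30 → Oct 31, 1913 (end of Oct, 31 days; 46 left).
−31 → Sep 30, 1913 (end of Sep, 30 days; 15 left).
−15 → Sep 15, 1913.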